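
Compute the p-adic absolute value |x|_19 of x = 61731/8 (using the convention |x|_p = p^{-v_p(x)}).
|61731/8|_19 = 1/6859

Step 1 — compute v_19(x) by factoring powers of 19 out of the numerator and denominator: v_19(61731/8) = 3. Step 2 — apply |x|_p = p^{-v_p(x)} = 19^{-3} = 1/6859.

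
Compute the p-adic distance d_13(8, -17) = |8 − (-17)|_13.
d_13(8, -17) = 1

Step 1 — x − y = 8 − (-17) = 25. Step 2 — v_13(25) = 0 (factor: 25 = (13^0 · 25); the sign does not affect v_p). Step 3 — |x − y|_13 = 13^{0} = 1.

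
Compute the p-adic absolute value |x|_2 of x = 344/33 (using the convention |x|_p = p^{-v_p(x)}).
|344/33|_2 = 1/8

Step 1 — compute v_2(x) by factoring powers of 2 out of the numerator and denominator: v_2(344/33) = 3. Step 2 — apply |x|_p = p^{-v_p(x)} = 2^{-3} = 1/8.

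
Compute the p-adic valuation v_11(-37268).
v_11(-37268) = 3

v_11(n) is the largest exponent k such that 11^k divides n. Factor out: -37268 = -11^3 · 28. (Sign doesn't affect v_p.) So v_11(-37268) = 3.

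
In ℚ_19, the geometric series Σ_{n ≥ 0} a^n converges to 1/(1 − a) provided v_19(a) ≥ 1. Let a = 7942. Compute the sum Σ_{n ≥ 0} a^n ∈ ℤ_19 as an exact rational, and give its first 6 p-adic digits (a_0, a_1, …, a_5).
Σ a^n = 1/(1 − a) = -1/7941;  first 6 digits = (1, 0, 3, 1, 9, 6)

v_19(a) = 2 ≥ 1, so the series converges in ℤ_19 to 1/(1 − a) = 1/(1 − 7942) = -1/7941. Expand this rational in ℤ_19: compute digits iteratively via d_i = x_i mod 19, x_{i+1} = (x_i − d_i)/19. The first 6 digits are (1, 0, 3, 1, 9, 6).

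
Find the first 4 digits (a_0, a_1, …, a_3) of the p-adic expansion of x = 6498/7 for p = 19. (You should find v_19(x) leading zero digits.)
(a_0, …, a_3) = (0, 0, 8, 16)

v_19(6498/7) = 2, so a_0 = ... = a_1 = 0. Factor out: x = 19^2 · u with u = 18/7 a unit in ℤ_19. Expand u iteratively via a_{v+i} = u_i mod 19, u_{i+1} = (u_i − a_{v+i})/19:
  u_0 = 18/7;  a_2 = 8;  u_1 = (u_0 − 8)/19 = -2/7
  u_1 = -2/7;  a_3 = 16;  u_2 = (u_1 − 16)/19 = -6/7
Digits: (0, 0, 8, 16).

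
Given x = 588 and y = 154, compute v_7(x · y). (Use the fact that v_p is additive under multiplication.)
v_7(90552) = 3

v_p(x) = 2 (factor: 588 = 7^2 · 12); v_p(y) = 1 (factor: 154 = 7^1 · 22). Additivity: v_p(xy) = v_p(x) + v_p(y) = 2 + 1 = 3. (Direct check: xy = 90552 = 7^3 · (264).)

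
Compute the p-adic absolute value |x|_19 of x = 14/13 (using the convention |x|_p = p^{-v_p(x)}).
|14/13|_19 = 1

Step 1 — compute v_19(x) by factoring powers of 19 out of the numerator and denominator: v_19(14/13) = 0. Step 2 — apply |x|_p = p^{-v_p(x)} = 19^{0} = 1.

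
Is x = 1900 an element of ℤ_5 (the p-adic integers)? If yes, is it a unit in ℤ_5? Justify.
x ∈ ℤ_5 but not a unit; v_5(x) = 2 > 0

ℤ_5 = {x ∈ ℚ_5 : v_5(x) ≥ 0} and ℤ_5^× = {x ∈ ℤ_5 : v_5(x) = 0}. Here v_5(1900) = v_5(num) − v_5(den) = 2; compare against these criteria.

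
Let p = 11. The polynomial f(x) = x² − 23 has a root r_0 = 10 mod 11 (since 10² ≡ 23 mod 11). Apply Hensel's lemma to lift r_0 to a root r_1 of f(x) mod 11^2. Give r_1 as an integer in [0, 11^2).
r_1 = 109 (mod 121)

Hensel's recurrence: r_{i+1} = r_i − f(r_i)·(f′(r_i))^{-1} mod 11^{i+2}, with f′(x) = 2x. Iterate:
  r_0 = 10 (mod 11)
  r_1 = 109 (mod 121)
Final: r_1 = 109, and one checks f(r_1) ≡ 0 mod 11^2.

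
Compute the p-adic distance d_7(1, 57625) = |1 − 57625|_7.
d_7(1, 57625) = 1/2401

Step 1 — x − y = 1 − 57625 = -57624. Step 2 — v_7(-57624) = 4 (factor: -57624 = −(7^4 · 24); the sign does not affect v_p). Step 3 — |x − y|_7 = 7^{-4} = 1/2401.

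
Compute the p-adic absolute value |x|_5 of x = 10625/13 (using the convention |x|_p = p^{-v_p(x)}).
|10625/13|_5 = 1/625

Step 1 — compute v_5(x) by factoring powers of 5 out of the numerator and denominator: v_5(10625/13) = 4. Step 2 — apply |x|_p = p^{-v_p(x)} = 5^{-4} = 1/625.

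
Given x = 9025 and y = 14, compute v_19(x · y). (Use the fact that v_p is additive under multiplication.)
v_19(126350) = 2

v_p(x) = 2 (factor: 9025 = 19^2 · 25); v_p(y) = 0 (factor: 14 = 19^0 · 14). Additivity: v_p(xy) = v_p(x) + v_p(y) = 2 + 0 = 2. (Direct check: xy = 126350 = 19^2 · (350).)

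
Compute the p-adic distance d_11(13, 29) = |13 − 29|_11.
d_11(13, 29) = 1

Step 1 — x − y = 13 − 29 = -16. Step 2 — v_11(-16) = 0 (factor: -16 = −(11^0 · 16); the sign does not affect v_p). Step 3 — |x − y|_11 = 11^{0} = 1.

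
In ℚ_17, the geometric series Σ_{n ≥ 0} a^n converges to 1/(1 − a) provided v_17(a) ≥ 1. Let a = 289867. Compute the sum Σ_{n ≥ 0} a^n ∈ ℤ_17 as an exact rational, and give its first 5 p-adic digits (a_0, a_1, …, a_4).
Σ a^n = 1/(1 − a) = -1/289866;  first 5 digits = (1, 0, 0, 8, 3)

v_17(a) = 3 ≥ 1, so the series converges in ℤ_17 to 1/(1 − a) = 1/(1 − 289867) = -1/289866. Expand this rational in ℤ_17: compute digits iteratively via d_i = x_i mod 17, x_{i+1} = (x_i − d_i)/17. The first 5 digits are (1, 0, 0, 8, 3).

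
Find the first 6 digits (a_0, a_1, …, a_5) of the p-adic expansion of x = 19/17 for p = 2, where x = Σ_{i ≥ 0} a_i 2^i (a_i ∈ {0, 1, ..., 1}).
(a_0, …, a_5) = (1, 1, 0, 0, 0, 1)

v_2(19/17) = 0 (numerator and denominator both coprime to 2), so x ∈ ℤ_2^×. Compute digits iteratively via a_i = x_i mod 2, x_{i+1} = (x_i − a_i)/2, with x_0 = x:
  x_0 = 19/17;  a_0 = 1;  x_1 = (x_0 − 1)/2 = 1/17
  x_1 = 1/17;  a_1 = 1;  x_2 = (x_1 − 1)/2 = -8/17
  x_2 = -8/17;  a_2 = 0;  x_3 = (x_2 − 0)/2 = -4/17
  x_3 = -4/17;  a_3 = 0;  x_4 = (x_3 − 0)/2 = -2/17
  x_4 = -2/17;  a_4 = 0;  x_5 = (x_4 − 0)/2 = -1/17
  x_5 = -1/17;  a_5 = 1;  x_6 = (x_5 − 1)/2 = -9/17
Digits: (1, 1, 0, 0, 0, 1).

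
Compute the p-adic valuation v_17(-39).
v_17(-39) = 0

v_17(n) is the largest exponent k such that 17^k divides n. Factor out: -39 = -17^0 · 39. (Sign doesn't affect v_p.) So v_17(-39) = 0.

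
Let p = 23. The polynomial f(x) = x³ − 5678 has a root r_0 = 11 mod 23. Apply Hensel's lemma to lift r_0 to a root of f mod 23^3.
r_2 = 5807 (mod 12167)

Hensel: r_{i+1} = r_i − f(r_i)/f′(r_i) mod 23^{i+2}, where f′(x) = 3x². Iterate:
  r_0 = 11 (mod 23)
  r_1 = 517 (mod 529)
  r_2 = 5807 (mod 12167)
Final: r = 5807 with f(r) ≡ 0 mod 23^3.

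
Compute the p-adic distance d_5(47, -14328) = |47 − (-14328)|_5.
d_5(47, -14328) = 1/625

Step 1 — x − y = 47 − (-14328) = 14375. Step 2 — v_5(14375) = 4 (factor: 14375 = (5^4 · 23); the sign does not affect v_p). Step 3 — |x − y|_5 = 5^{-4} = 1/625.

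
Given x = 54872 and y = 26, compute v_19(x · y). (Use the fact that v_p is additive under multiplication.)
v_19(1426672) = 3

v_p(x) = 3 (factor: 54872 = 19^3 · 8); v_p(y) = 0 (factor: 26 = 19^0 · 26). Additivity: v_p(xy) = v_p(x) + v_p(y) = 3 + 0 = 3. (Direct check: xy = 1426672 = 19^3 · (208).)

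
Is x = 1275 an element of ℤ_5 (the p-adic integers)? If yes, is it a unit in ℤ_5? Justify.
x ∈ ℤ_5 but not a unit; v_5(x) = 2 > 0

ℤ_5 = {x ∈ ℚ_5 : v_5(x) ≥ 0} and ℤ_5^× = {x ∈ ℤ_5 : v_5(x) = 0}. Here v_5(1275) = v_5(num) − v_5(den) = 2; compare against these criteria.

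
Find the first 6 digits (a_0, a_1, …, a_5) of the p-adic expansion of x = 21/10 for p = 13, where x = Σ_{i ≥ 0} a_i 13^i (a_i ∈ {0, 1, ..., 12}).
(a_0, …, a_5) = (6, 1, 9, 11, 3, 1)

v_13(21/10) = 0 (numerator and denominator both coprime to 13), so x ∈ ℤ_13^×. Compute digits iteratively via a_i = x_i mod 13, x_{i+1} = (x_i − a_i)/13, with x_0 = x:
  x_0 = 21/10;  a_0 = 6;  x_1 = (x_0 − 6)/13 = -3/10
  x_1 = -3/10;  a_1 = 1;  x_2 = (x_1 − 1)/13 = -1/10
  x_2 = -1/10;  a_2 = 9;  x_3 = (x_2 − 9)/13 = -7/10
  x_3 = -7/10;  a_3 = 11;  x_4 = (x_3 − 11)/13 = -9/10
  x_4 = -9/10;  a_4 = 3;  x_5 = (x_4 − 3)/13 = -3/10
  x_5 = -3/10;  a_5 = 1;  x_6 = (x_5 − 1)/13 = -1/10
Digits: (6, 1, 9, 11, 3, 1).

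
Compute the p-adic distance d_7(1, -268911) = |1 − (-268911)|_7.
d_7(1, -268911) = 1/16807

Step 1 — x − y = 1 − (-268911) = 268912. Step 2 — v_7(268912) = 5 (factor: 268912 = (7^5 · 16); the sign does not affect v_p). Step 3 — |x − y|_7 = 7^{-5} = 1/16807.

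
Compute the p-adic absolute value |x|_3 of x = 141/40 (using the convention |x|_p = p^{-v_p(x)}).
|141/40|_3 = 1/3

Step 1 — compute v_3(x) by factoring powers of 3 out of the numerator and denominator: v_3(141/40) = 1. Step 2 — apply |x|_p = p^{-v_p(x)} = 3^{-1} = 1/3.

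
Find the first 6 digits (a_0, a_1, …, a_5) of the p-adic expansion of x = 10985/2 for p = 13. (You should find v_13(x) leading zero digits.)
(a_0, …, a_5) = (0, 0, 0, 9, 6, 6)

v_13(10985/2) = 3, so a_0 = ... = a_2 = 0. Factor out: x = 13^3 · u with u = 5/2 a unit in ℤ_13. Expand u iteratively via a_{v+i} = u_i mod 13, u_{i+1} = (u_i − a_{v+i})/13:
  u_0 = 5/2;  a_3 = 9;  u_1 = (u_0 − 9)/13 = -1/2
  u_1 = -1/2;  a_4 = 6;  u_2 = (u_1 − 6)/13 = -1/2
  u_2 = -1/2;  a_5 = 6;  u_3 = (u_2 − 6)/13 = -1/2
Digits: (0, 0, 0, 9, 6, 6).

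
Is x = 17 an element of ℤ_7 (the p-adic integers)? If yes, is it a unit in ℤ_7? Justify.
x ∈ ℤ_7^× (unit); v_7(x) = 0

ℤ_7 = {x ∈ ℚ_7 : v_7(x) ≥ 0} and ℤ_7^× = {x ∈ ℤ_7 : v_7(x) = 0}. Here v_7(17) = v_7(num) − v_7(den) = 0; compare against these criteria.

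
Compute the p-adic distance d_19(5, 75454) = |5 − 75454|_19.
d_19(5, 75454) = 1/6859

Step 1 — x − y = 5 − 75454 = -75449. Step 2 — v_19(-75449) = 3 (factor: -75449 = −(19^3 · 11); the sign does not affect v_p). Step 3 — |x − y|_19 = 19^{-3} = 1/6859.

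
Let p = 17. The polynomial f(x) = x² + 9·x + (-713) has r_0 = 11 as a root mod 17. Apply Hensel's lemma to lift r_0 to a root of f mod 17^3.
r_2 = 2255 (mod 4913)

Hensel: r_{i+1} = r_i − f(r_i)·(f′(r_i))^{-1} mod 17^{i+2}, f′(x) = 2x + 9. Iterate:
  r_0 = 11 (mod 17)
  r_1 = 232 (mod 289)
  r_2 = 2255 (mod 4913)
Final: r = 2255 satisfies f(r) ≡ 0 mod 17^3.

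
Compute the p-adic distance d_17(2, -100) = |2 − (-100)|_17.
d_17(2, -100) = 1/17

Step 1 — x − y = 2 − (-100) = 102. Step 2 — v_17(102) = 1 (factor: 102 = (17^1 · 6); the sign does not affect v_p). Step 3 — |x − y|_17 = 17^{-1} = 1/17.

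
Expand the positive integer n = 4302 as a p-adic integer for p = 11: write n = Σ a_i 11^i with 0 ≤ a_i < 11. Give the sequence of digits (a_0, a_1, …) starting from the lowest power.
(a_0, a_1, …) = (1, 6, 2, 3)

Repeated division by 11 gives the digits low-to-high: 4302 = 1 + 6·11^1 + 2·11^2 + 3·11^3. Digit sequence: (1, 6, 2, 3).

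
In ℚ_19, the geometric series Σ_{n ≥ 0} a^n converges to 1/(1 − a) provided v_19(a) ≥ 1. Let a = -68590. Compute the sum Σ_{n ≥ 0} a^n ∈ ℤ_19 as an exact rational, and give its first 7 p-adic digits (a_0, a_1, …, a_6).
Σ a^n = 1/(1 − a) = 1/68591;  first 7 digits = (1, 0, 0, 9, 18, 18, 4)

v_19(a) = 3 ≥ 1, so the series converges in ℤ_19 to 1/(1 − a) = 1/(1 − (-68590)) = 1/68591. Expand this rational in ℤ_19: compute digits iteratively via d_i = x_i mod 19, x_{i+1} = (x_i − d_i)/19. The first 7 digits are (1, 0, 0, 9, 18, 18, 4).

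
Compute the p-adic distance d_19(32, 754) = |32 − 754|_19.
d_19(32, 754) = 1/361

Step 1 — x − y = 32 − 754 = -722. Step 2 — v_19(-722) = 2 (factor: -722 = −(19^2 · 2); the sign does not affect v_p). Step 3 — |x − y|_19 = 19^{-2} = 1/361.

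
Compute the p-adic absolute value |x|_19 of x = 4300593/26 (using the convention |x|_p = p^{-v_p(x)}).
|4300593/26|_19 = 1/130321

Step 1 — compute v_19(x) by factoring powers of 19 out of the numerator and denominator: v_19(4300593/26) = 4. Step 2 — apply |x|_p = p^{-v_p(x)} = 19^{-4} = 1/130321.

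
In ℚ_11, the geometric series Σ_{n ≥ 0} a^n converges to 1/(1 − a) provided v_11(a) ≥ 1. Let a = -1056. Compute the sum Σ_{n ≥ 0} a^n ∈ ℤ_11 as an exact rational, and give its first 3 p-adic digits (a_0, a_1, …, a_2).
Σ a^n = 1/(1 − a) = 1/1057;  first 3 digits = (1, 3, 0)

v_11(a) = 1 ≥ 1, so the series converges in ℤ_11 to 1/(1 − a) = 1/(1 − (-1056)) = 1/1057. Expand this rational in ℤ_11: compute digits iteratively via d_i = x_i mod 11, x_{i+1} = (x_i − d_i)/11. The first 3 digits are (1, 3, 0).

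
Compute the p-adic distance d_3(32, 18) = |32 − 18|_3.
d_3(32, 18) = 1

Step 1 — x − y = 32 − 18 = 14. Step 2 — v_3(14) = 0 (factor: 14 = (3^0 · 14); the sign does not affect v_p). Step 3 — |x − y|_3 = 3^{0} = 1.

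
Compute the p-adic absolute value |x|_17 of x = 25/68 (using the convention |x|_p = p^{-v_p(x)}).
|25/68|_17 = 17

Step 1 — compute v_17(x) by factoring powers of 17 out of the numerator and denominator: v_17(25/68) = -1. Step 2 — apply |x|_p = p^{-v_p(x)} = 17^{1} = 17.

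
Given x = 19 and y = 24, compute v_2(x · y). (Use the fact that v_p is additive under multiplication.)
v_2(456) = 3

v_p(x) = 0 (factor: 19 = 2^0 · 19); v_p(y) = 3 (factor: 24 = 2^3 · 3). Additivity: v_p(xy) = v_p(x) + v_p(y) = 0 + 3 = 3. (Direct check: xy = 456 = 2^3 · (57).)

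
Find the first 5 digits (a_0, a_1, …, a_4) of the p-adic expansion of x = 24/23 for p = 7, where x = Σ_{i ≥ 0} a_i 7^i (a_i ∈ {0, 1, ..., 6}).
(a_0, …, a_4) = (5, 4, 3, 1, 1)

v_7(24/23) = 0 (numerator and denominator both coprime to 7), so x ∈ ℤ_7^×. Compute digits iteratively via a_i = x_i mod 7, x_{i+1} = (x_i − a_i)/7, with x_0 = x:
  x_0 = 24/23;  a_0 = 5;  x_1 = (x_0 − 5)/7 = -13/23
  x_1 = -13/23;  a_1 = 4;  x_2 = (x_1 − 4)/7 = -15/23
  x_2 = -15/23;  a_2 = 3;  x_3 = (x_2 − 3)/7 = -12/23
  x_3 = -12/23;  a_3 = 1;  x_4 = (x_3 − 1)/7 = -5/23
  x_4 = -5/23;  a_4 = 1;  x_5 = (x_4 − 1)/7 = -4/23
Digits: (5, 4, 3, 1, 1).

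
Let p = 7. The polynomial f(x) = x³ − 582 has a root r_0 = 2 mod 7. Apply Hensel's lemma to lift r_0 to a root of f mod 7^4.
r_3 = 1283 (mod 2401)

Hensel: r_{i+1} = r_i − f(r_i)/f′(r_i) mod 7^{i+2}, where f′(x) = 3x². Iterate:
  r_0 = 2 (mod 7)
  r_1 = 9 (mod 49)
  r_2 = 254 (mod 343)
  r_3 = 1283 (mod 2401)
Final: r = 1283 with f(r) ≡ 0 mod 7^4.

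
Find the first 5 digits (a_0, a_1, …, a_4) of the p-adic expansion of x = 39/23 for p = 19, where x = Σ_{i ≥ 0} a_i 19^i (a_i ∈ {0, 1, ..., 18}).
(a_0, …, a_4) = (5, 18, 4, 8, 7)

v_19(39/23) = 0 (numerator and denominator both coprime to 19), so x ∈ ℤ_19^×. Compute digits iteratively via a_i = x_i mod 19, x_{i+1} = (x_i − a_i)/19, with x_0 = x:
  x_0 = 39/23;  a_0 = 5;  x_1 = (x_0 − 5)/19 = -4/23
  x_1 = -4/23;  a_1 = 18;  x_2 = (x_1 − 18)/19 = -22/23
  x_2 = -22/23;  a_2 = 4;  x_3 = (x_2 − 4)/19 = -6/23
  x_3 = -6/23;  a_3 = 8;  x_4 = (x_3 − 8)/19 = -10/23
  x_4 = -10/23;  a_4 = 7;  x_5 = (x_4 − 7)/19 = -9/23
Digits: (5, 18, 4, 8, 7).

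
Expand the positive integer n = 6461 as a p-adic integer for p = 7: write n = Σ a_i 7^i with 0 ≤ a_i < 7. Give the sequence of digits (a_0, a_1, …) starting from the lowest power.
(a_0, a_1, …) = (0, 6, 5, 4, 2)

Repeated division by 7 gives the digits low-to-high: 6461 = 6·7^1 + 5·7^2 + 4·7^3 + 2·7^4. Digit sequence: (0, 6, 5, 4, 2).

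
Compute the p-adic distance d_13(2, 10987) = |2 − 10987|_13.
d_13(2, 10987) = 1/2197

Step 1 — x − y = 2 − 10987 = -10985. Step 2 — v_13(-10985) = 3 (factor: -10985 = −(13^3 · 5); the sign does not affect v_p). Step 3 — |x − y|_13 = 13^{-3} = 1/2197.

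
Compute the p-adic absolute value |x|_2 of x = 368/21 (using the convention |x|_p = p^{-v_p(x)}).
|368/21|_2 = 1/16

Step 1 — compute v_2(x) by factoring powers of 2 out of the numerator and denominator: v_2(368/21) = 4. Step 2 — apply |x|_p = p^{-v_p(x)} = 2^{-4} = 1/16.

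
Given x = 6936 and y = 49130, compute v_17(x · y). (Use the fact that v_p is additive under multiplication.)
v_17(340765680) = 5

v_p(x) = 2 (factor: 6936 = 17^2 · 24); v_p(y) = 3 (factor: 49130 = 17^3 · 10). Additivity: v_p(xy) = v_p(x) + v_p(y) = 2 + 3 = 5. (Direct check: xy = 340765680 = 17^5 · (240).)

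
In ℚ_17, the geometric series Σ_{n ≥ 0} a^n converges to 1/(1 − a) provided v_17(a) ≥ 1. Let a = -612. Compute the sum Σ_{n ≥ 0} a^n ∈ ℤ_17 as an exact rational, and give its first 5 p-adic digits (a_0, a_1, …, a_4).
Σ a^n = 1/(1 − a) = 1/613;  first 5 digits = (1, 15, 1, 0, 13)

v_17(a) = 1 ≥ 1, so the series converges in ℤ_17 to 1/(1 − a) = 1/(1 − (-612)) = 1/613. Expand this rational in ℤ_17: compute digits iteratively via d_i = x_i mod 17, x_{i+1} = (x_i − d_i)/17. The first 5 digits are (1, 15, 1, 0, 13).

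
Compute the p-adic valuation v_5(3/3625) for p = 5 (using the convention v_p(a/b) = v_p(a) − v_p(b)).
v_5(3/3625) = -3

Factor powers of 5 from the numerator and denominator of the reduced fraction: 3 = 5^0 · 3 and 3625 = 5^3 · 29. Apply v_p(a/b) = v_p(a) − v_p(b): v_5(3/3625) = 0 − 3 = -3.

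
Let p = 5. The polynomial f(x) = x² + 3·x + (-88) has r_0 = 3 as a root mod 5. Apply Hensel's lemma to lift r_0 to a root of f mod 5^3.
r_2 = 8 (mod 125)

Hensel: r_{i+1} = r_i − f(r_i)·(f′(r_i))^{-1} mod 5^{i+2}, f′(x) = 2x + 3. Iterate:
  r_0 = 3 (mod 5)
  r_1 = 8 (mod 25)
  r_2 = 8 (mod 125)
Final: r = 8 satisfies f(r) ≡ 0 mod 5^3.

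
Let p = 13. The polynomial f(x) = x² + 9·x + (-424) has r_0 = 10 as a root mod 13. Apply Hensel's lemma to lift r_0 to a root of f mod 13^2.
r_1 = 88 (mod 169)

Hensel: r_{i+1} = r_i − f(r_i)·(f′(r_i))^{-1} mod 13^{i+2}, f′(x) = 2x + 9. Iterate:
  r_0 = 10 (mod 13)
  r_1 = 88 (mod 169)
Final: r = 88 satisfies f(r) ≡ 0 mod 13^2.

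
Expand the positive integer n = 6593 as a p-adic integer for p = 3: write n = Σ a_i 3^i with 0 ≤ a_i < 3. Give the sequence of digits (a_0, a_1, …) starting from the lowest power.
(a_0, a_1, …) = (2, 1, 0, 1, 0, 0, 0, 0, 1)

Repeated division by 3 gives the digits low-to-high: 6593 = 2 + 1·3^1 + 1·3^3 + 1·3^8. Digit sequence: (2, 1, 0, 1, 0, 0, 0, 0, 1).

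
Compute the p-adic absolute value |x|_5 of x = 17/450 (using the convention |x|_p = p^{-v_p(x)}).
|17/450|_5 = 25

Step 1 — compute v_5(x) by factoring powers of 5 out of the numerator and denominator: v_5(17/450) = -2. Step 2 — apply |x|_p = p^{-v_p(x)} = 5^{2} = 25.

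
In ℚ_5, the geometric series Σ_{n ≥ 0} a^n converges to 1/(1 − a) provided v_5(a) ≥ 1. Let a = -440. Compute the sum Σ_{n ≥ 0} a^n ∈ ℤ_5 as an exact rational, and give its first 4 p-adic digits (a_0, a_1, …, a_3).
Σ a^n = 1/(1 − a) = 1/441;  first 4 digits = (1, 2, 1, 3)

v_5(a) = 1 ≥ 1, so the series converges in ℤ_5 to 1/(1 − a) = 1/(1 − (-440)) = 1/441. Expand this rational in ℤ_5: compute digits iteratively via d_i = x_i mod 5, x_{i+1} = (x_i − d_i)/5. The first 4 digits are (1, 2, 1, 3).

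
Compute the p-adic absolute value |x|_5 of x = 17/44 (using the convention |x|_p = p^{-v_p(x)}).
|17/44|_5 = 1

Step 1 — compute v_5(x) by factoring powers of 5 out of the numerator and denominator: v_5(17/44) = 0. Step 2 — apply |x|_p = p^{-v_p(x)} = 5^{0} = 1.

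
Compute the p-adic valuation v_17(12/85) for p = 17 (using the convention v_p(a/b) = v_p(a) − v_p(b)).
v_17(12/85) = -1

Factor powers of 17 from the numerator and denominator of the reduced fraction: 12 = 17^0 · 12 and 85 = 17^1 · 5. Apply v_p(a/b) = v_p(a) − v_p(b): v_17(12/85) = 0 − 1 = -1.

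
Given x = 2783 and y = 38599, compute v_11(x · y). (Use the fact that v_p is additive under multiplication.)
v_11(107421017) = 5

v_p(x) = 2 (factor: 2783 = 11^2 · 23); v_p(y) = 3 (factor: 38599 = 11^3 · 29). Additivity: v_p(xy) = v_p(x) + v_p(y) = 2 + 3 = 5. (Direct check: xy = 107421017 = 11^5 · (667).)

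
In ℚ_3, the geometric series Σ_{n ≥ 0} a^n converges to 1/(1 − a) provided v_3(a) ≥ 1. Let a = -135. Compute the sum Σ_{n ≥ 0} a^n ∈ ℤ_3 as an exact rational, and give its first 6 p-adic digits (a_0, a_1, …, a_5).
Σ a^n = 1/(1 − a) = 1/136;  first 6 digits = (1, 0, 0, 1, 1, 2)

v_3(a) = 3 ≥ 1, so the series converges in ℤ_3 to 1/(1 − a) = 1/(1 − (-135)) = 1/136. Expand this rational in ℤ_3: compute digits iteratively via d_i = x_i mod 3, x_{i+1} = (x_i − d_i)/3. The first 6 digits are (1, 0, 0, 1, 1, 2).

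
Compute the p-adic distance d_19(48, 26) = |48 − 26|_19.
d_19(48, 26) = 1

Step 1 — x − y = 48 − 26 = 22. Step 2 — v_19(22) = 0 (factor: 22 = (19^0 · 22); the sign does not affect v_p). Step 3 — |x − y|_19 = 19^{0} = 1.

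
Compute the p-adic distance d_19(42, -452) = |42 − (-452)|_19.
d_19(42, -452) = 1/19

Step 1 — x − y = 42 − (-452) = 494. Step 2 — v_19(494) = 1 (factor: 494 = (19^1 · 26); the sign does not affect v_p). Step 3 — |x − y|_19 = 19^{-1} = 1/19.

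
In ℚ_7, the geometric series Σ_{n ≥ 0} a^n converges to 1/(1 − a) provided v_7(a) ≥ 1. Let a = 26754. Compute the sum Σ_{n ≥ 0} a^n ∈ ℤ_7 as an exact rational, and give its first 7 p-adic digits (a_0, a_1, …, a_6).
Σ a^n = 1/(1 − a) = -1/26753;  first 7 digits = (1, 0, 0, 1, 4, 1, 1)

v_7(a) = 3 ≥ 1, so the series converges in ℤ_7 to 1/(1 − a) = 1/(1 − 26754) = -1/26753. Expand this rational in ℤ_7: compute digits iteratively via d_i = x_i mod 7, x_{i+1} = (x_i − d_i)/7. The first 7 digits are (1, 0, 0, 1, 4, 1, 1).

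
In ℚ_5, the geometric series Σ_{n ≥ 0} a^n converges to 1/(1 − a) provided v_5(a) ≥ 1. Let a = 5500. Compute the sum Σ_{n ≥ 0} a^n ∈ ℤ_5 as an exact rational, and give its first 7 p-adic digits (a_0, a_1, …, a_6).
Σ a^n = 1/(1 − a) = -1/5499;  first 7 digits = (1, 0, 0, 4, 3, 1, 1)

v_5(a) = 3 ≥ 1, so the series converges in ℤ_5 to 1/(1 − a) = 1/(1 − 5500) = -1/5499. Expand this rational in ℤ_5: compute digits iteratively via d_i = x_i mod 5, x_{i+1} = (x_i − d_i)/5. The first 7 digits are (1, 0, 0, 4, 3, 1, 1).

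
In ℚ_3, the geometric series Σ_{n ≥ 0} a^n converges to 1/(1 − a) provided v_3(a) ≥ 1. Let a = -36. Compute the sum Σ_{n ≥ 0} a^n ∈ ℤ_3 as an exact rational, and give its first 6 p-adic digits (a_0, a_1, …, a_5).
Σ a^n = 1/(1 − a) = 1/37;  first 6 digits = (1, 0, 2, 1, 0, 2)

v_3(a) = 2 ≥ 1, so the series converges in ℤ_3 to 1/(1 − a) = 1/(1 − (-36)) = 1/37. Expand this rational in ℤ_3: compute digits iteratively via d_i = x_i mod 3, x_{i+1} = (x_i − d_i)/3. The first 6 digits are (1, 0, 2, 1, 0, 2).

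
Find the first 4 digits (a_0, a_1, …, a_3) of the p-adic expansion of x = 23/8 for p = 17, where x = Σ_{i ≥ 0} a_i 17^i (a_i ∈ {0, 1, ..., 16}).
(a_0, …, a_3) = (5, 2, 2, 2)

v_17(23/8) = 0 (numerator and denominator both coprime to 17), so x ∈ ℤ_17^×. Compute digits iteratively via a_i = x_i mod 17, x_{i+1} = (x_i − a_i)/17, with x_0 = x:
  x_0 = 23/8;  a_0 = 5;  x_1 = (x_0 − 5)/17 = -1/8
  x_1 = -1/8;  a_1 = 2;  x_2 = (x_1 − 2)/17 = -1/8
  x_2 = -1/8;  a_2 = 2;  x_3 = (x_2 − 2)/17 = -1/8
  x_3 = -1/8;  a_3 = 2;  x_4 = (x_3 − 2)/17 = -1/8
Digits: (5, 2, 2, 2).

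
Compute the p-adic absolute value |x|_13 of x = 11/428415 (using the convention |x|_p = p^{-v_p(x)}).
|11/428415|_13 = 28561

Step 1 — compute v_13(x) by factoring powers of 13 out of the numerator and denominator: v_13(11/428415) = -4. Step 2 — apply |x|_p = p^{-v_p(x)} = 13^{4} = 28561.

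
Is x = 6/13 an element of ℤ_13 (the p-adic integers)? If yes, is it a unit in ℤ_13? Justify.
x ∉ ℤ_13 (v_13(x) = -1 < 0)

ℤ_13 = {x ∈ ℚ_13 : v_13(x) ≥ 0} and ℤ_13^× = {x ∈ ℤ_13 : v_13(x) = 0}. Here v_13(6/13) = v_13(num) − v_13(den) = -1; compare against these criteria.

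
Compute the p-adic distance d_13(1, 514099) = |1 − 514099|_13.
d_13(1, 514099) = 1/28561

Step 1 — x − y = 1 − 514099 = -514098. Step 2 — v_13(-514098) = 4 (factor: -514098 = −(13^4 · 18); the sign does not affect v_p). Step 3 — |x − y|_13 = 13^{-4} = 1/28561.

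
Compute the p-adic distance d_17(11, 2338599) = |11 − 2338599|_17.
d_17(11, 2338599) = 1/83521

Step 1 — x − y = 11 − 2338599 = -2338588. Step 2 — v_17(-2338588) = 4 (factor: -2338588 = −(17^4 · 28); the sign does not affect v_p). Step 3 — |x − y|_17 = 17^{-4} = 1/83521.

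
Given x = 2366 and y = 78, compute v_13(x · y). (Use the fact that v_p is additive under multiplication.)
v_13(184548) = 3

v_p(x) = 2 (factor: 2366 = 13^2 · 14); v_p(y) = 1 (factor: 78 = 13^1 · 6). Additivity: v_p(xy) = v_p(x) + v_p(y) = 2 + 1 = 3. (Direct check: xy = 184548 = 13^3 · (84).)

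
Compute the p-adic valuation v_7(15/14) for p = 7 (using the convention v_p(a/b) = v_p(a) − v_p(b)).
v_7(15/14) = -1

Factor powers of 7 from the numerator and denominator of the reduced fraction: 15 = 7^0 · 15 and 14 = 7^1 · 2. Apply v_p(a/b) = v_p(a) − v_p(b): v_7(15/14) = 0 − 1 = -1.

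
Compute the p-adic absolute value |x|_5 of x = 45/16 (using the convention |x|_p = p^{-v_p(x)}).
|45/16|_5 = 1/5

Step 1 — compute v_5(x) by factoring powers of 5 out of the numerator and denominator: v_5(45/16) = 1. Step 2 — apply |x|_p = p^{-v_p(x)} = 5^{-1} = 1/5.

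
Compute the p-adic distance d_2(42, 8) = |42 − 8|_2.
d_2(42, 8) = 1/2

Step 1 — x − y = 42 − 8 = 34. Step 2 — v_2(34) = 1 (factor: 34 = (2^1 · 17); the sign does not affect v_p). Step 3 — |x − y|_2 = 2^{-1} = 1/2.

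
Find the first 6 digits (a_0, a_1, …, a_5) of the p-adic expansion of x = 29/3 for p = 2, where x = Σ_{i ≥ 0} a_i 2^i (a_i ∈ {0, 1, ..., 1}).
(a_0, …, a_5) = (1, 1, 1, 1, 1, 0)

v_2(29/3) = 0 (numerator and denominator both coprime to 2), so x ∈ ℤ_2^×. Compute digits iteratively via a_i = x_i mod 2, x_{i+1} = (x_i − a_i)/2, with x_0 = x:
  x_0 = 29/3;  a_0 = 1;  x_1 = (x_0 − 1)/2 = 13/3
  x_1 = 13/3;  a_1 = 1;  x_2 = (x_1 − 1)/2 = 5/3
  x_2 = 5/3;  a_2 = 1;  x_3 = (x_2 − 1)/2 = 1/3
  x_3 = 1/3;  a_3 = 1;  x_4 = (x_3 − 1)/2 = -1/3
  x_4 = -1/3;  a_4 = 1;  x_5 = (x_4 − 1)/2 = -2/3
  x_5 = -2/3;  a_5 = 0;  x_6 = (x_5 − 0)/2 = -1/3
Digits: (1, 1, 1, 1, 1, 0).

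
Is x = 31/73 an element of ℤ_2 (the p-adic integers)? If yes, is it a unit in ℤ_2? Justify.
x ∈ ℤ_2^× (unit); v_2(x) = 0

ℤ_2 = {x ∈ ℚ_2 : v_2(x) ≥ 0} and ℤ_2^× = {x ∈ ℤ_2 : v_2(x) = 0}. Here v_2(31/73) = v_2(num) − v_2(den) = 0; compare against these criteria.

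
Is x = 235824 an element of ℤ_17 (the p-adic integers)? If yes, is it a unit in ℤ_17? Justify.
x ∈ ℤ_17 but not a unit; v_17(x) = 3 > 0

ℤ_17 = {x ∈ ℚ_17 : v_17(x) ≥ 0} and ℤ_17^× = {x ∈ ℤ_17 : v_17(x) = 0}. Here v_17(235824) = v_17(num) − v_17(den) = 3; compare against these criteria.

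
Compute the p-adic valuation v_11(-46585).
v_11(-46585) = 3

v_11(n) is the largest exponent k such that 11^k divides n. Factor out: -46585 = -11^3 · 35. (Sign doesn't affect v_p.) So v_11(-46585) = 3.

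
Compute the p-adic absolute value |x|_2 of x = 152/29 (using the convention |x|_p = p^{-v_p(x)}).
|152/29|_2 = 1/8

Step 1 — compute v_2(x) by factoring powers of 2 out of the numerator and denominator: v_2(152/29) = 3. Step 2 — apply |x|_p = p^{-v_p(x)} = 2^{-3} = 1/8.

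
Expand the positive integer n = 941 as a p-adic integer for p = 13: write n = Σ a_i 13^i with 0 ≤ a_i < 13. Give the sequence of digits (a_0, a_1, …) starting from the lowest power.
(a_0, a_1, …) = (5, 7, 5)

Repeated division by 13 gives the digits low-to-high: 941 = 5 + 7·13^1 + 5·13^2. Digit sequence: (5, 7, 5).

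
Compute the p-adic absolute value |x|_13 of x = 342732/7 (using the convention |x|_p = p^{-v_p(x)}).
|342732/7|_13 = 1/28561

Step 1 — compute v_13(x) by factoring powers of 13 out of the numerator and denominator: v_13(342732/7) = 4. Step 2 — apply |x|_p = p^{-v_p(x)} = 13^{-4} = 1/28561.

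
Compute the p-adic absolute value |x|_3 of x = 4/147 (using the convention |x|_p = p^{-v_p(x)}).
|4/147|_3 = 3

Step 1 — compute v_3(x) by factoring powers of 3 out of the numerator and denominator: v_3(4/147) = -1. Step 2 — apply |x|_p = p^{-v_p(x)} = 3^{1} = 3.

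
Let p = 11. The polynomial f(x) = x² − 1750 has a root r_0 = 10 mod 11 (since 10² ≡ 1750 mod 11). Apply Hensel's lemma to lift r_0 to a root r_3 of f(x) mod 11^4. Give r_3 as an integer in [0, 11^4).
r_3 = 2331 (mod 14641)

Hensel's recurrence: r_{i+1} = r_i − f(r_i)·(f′(r_i))^{-1} mod 11^{i+2}, with f′(x) = 2x. Iterate:
  r_0 = 10 (mod 11)
  r_1 = 32 (mod 121)
  r_2 = 1000 (mod 1331)
  r_3 = 2331 (mod 14641)
Final: r_3 = 2331, and one checks f(r_3) ≡ 0 mod 11^4.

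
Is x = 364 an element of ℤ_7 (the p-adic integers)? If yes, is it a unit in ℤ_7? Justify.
x ∈ ℤ_7 but not a unit; v_7(x) = 1 > 0

ℤ_7 = {x ∈ ℚ_7 : v_7(x) ≥ 0} and ℤ_7^× = {x ∈ ℤ_7 : v_7(x) = 0}. Here v_7(364) = v_7(num) − v_7(den) = 1; compare against these criteria.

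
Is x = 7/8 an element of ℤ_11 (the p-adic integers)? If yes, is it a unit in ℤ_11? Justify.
x ∈ ℤ_11^× (unit); v_11(x) = 0

ℤ_11 = {x ∈ ℚ_11 : v_11(x) ≥ 0} and ℤ_11^× = {x ∈ ℤ_11 : v_11(x) = 0}. Here v_11(7/8) = v_11(num) − v_11(den) = 0; compare against these criteria.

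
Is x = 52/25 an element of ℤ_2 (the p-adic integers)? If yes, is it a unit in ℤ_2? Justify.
x ∈ ℤ_2 but not a unit; v_2(x) = 2 > 0

ℤ_2 = {x ∈ ℚ_2 : v_2(x) ≥ 0} and ℤ_2^× = {x ∈ ℤ_2 : v_2(x) = 0}. Here v_2(52/25) = v_2(num) − v_2(den) = 2; compare against these criteria.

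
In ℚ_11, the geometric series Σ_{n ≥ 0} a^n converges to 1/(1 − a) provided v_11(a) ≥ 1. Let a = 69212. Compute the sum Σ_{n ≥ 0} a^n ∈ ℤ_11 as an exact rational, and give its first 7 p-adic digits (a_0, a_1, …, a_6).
Σ a^n = 1/(1 − a) = -1/69211;  first 7 digits = (1, 0, 0, 8, 4, 0, 9)

v_11(a) = 3 ≥ 1, so the series converges in ℤ_11 to 1/(1 − a) = 1/(1 − 69212) = -1/69211. Expand this rational in ℤ_11: compute digits iteratively via d_i = x_i mod 11, x_{i+1} = (x_i − d_i)/11. The first 7 digits are (1, 0, 0, 8, 4, 0, 9).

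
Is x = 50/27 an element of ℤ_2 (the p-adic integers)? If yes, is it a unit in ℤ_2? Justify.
x ∈ ℤ_2 but not a unit; v_2(x) = 1 > 0

ℤ_2 = {x ∈ ℚ_2 : v_2(x) ≥ 0} and ℤ_2^× = {x ∈ ℤ_2 : v_2(x) = 0}. Here v_2(50/27) = v_2(num) − v_2(den) = 1; compare against these criteria.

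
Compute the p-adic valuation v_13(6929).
v_13(6929) = 2

v_13(n) is the largest exponent k such that 13^k divides n. Factor out: 6929 = 13^2 · 41. (Sign doesn't affect v_p.) So v_13(6929) = 2.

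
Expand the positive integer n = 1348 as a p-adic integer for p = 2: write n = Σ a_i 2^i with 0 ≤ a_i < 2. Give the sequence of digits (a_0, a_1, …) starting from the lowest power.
(a_0, a_1, …) = (0, 0, 1, 0, 0, 0, 1, 0, 1, 0, 1)

Repeated division by 2 gives the digits low-to-high: 1348 = 1·2^2 + 1·2^6 + 1·2^8 + 1·2^10. Digit sequence: (0, 0, 1, 0, 0, 0, 1, 0, 1, 0, 1).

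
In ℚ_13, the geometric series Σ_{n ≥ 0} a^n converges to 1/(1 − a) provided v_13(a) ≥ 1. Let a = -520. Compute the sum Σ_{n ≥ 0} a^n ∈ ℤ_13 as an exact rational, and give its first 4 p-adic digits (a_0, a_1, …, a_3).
Σ a^n = 1/(1 − a) = 1/521;  first 4 digits = (1, 12, 10, 4)

v_13(a) = 1 ≥ 1, so the series converges in ℤ_13 to 1/(1 − a) = 1/(1 − (-520)) = 1/521. Expand this rational in ℤ_13: compute digits iteratively via d_i = x_i mod 13, x_{i+1} = (x_i − d_i)/13. The first 4 digits are (1, 12, 10, 4).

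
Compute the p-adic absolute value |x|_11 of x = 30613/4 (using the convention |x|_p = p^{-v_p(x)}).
|30613/4|_11 = 1/1331

Step 1 — compute v_11(x) by factoring powers of 11 out of the numerator and denominator: v_11(30613/4) = 3. Step 2 — apply |x|_p = p^{-v_p(x)} = 11^{-3} = 1/1331.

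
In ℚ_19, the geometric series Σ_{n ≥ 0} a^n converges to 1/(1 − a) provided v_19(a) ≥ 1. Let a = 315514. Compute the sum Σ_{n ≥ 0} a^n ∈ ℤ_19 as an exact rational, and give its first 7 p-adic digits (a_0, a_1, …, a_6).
Σ a^n = 1/(1 − a) = -1/315513;  first 7 digits = (1, 0, 0, 8, 2, 0, 7)

v_19(a) = 3 ≥ 1, so the series converges in ℤ_19 to 1/(1 − a) = 1/(1 − 315514) = -1/315513. Expand this rational in ℤ_19: compute digits iteratively via d_i = x_i mod 19, x_{i+1} = (x_i − d_i)/19. The first 7 digits are (1, 0, 0, 8, 2, 0, 7).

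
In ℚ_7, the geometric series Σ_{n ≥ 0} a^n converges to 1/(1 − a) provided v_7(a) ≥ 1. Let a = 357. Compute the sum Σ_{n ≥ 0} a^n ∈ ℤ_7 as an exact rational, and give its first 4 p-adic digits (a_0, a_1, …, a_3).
Σ a^n = 1/(1 − a) = -1/356;  first 4 digits = (1, 2, 4, 2)

v_7(a) = 1 ≥ 1, so the series converges in ℤ_7 to 1/(1 − a) = 1/(1 − 357) = -1/356. Expand this rational in ℤ_7: compute digits iteratively via d_i = x_i mod 7, x_{i+1} = (x_i − d_i)/7. The first 4 digits are (1, 2, 4, 2).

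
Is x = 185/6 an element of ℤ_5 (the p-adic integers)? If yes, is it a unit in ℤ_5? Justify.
x ∈ ℤ_5 but not a unit; v_5(x) = 1 > 0

ℤ_5 = {x ∈ ℚ_5 : v_5(x) ≥ 0} and ℤ_5^× = {x ∈ ℤ_5 : v_5(x) = 0}. Here v_5(185/6) = v_5(num) − v_5(den) = 1; compare against these criteria.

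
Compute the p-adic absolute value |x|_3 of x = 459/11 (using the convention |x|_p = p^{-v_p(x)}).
|459/11|_3 = 1/27

Step 1 — compute v_3(x) by factoring powers of 3 out of the numerator and denominator: v_3(459/11) = 3. Step 2 — apply |x|_p = p^{-v_p(x)} = 3^{-3} = 1/27.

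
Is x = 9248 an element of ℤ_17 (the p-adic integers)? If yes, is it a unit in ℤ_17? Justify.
x ∈ ℤ_17 but not a unit; v_17(x) = 2 > 0

ℤ_17 = {x ∈ ℚ_17 : v_17(x) ≥ 0} and ℤ_17^× = {x ∈ ℤ_17 : v_17(x) = 0}. Here v_17(9248) = v_17(num) − v_17(den) = 2; compare against these criteria.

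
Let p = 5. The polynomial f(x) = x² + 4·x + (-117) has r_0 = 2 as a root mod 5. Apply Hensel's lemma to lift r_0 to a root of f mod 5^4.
r_3 = 612 (mod 625)

Hensel: r_{i+1} = r_i − f(r_i)·(f′(r_i))^{-1} mod 5^{i+2}, f′(x) = 2x + 4. Iterate:
  r_0 = 2 (mod 5)
  r_1 = 12 (mod 25)
  r_2 = 112 (mod 125)
  r_3 = 612 (mod 625)
Final: r = 612 satisfies f(r) ≡ 0 mod 5^4.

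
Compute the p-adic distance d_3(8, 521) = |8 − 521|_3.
d_3(8, 521) = 1/27

Step 1 — x − y = 8 − 521 = -513. Step 2 — v_3(-513) = 3 (factor: -513 = −(3^3 · 19); the sign does not affect v_p). Step 3 — |x − y|_3 = 3^{-3} = 1/27.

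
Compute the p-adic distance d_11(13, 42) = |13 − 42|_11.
d_11(13, 42) = 1

Step 1 — x − y = 13 − 42 = -29. Step 2 — v_11(-29) = 0 (factor: -29 = −(11^0 · 29); the sign does not affect v_p). Step 3 — |x − y|_11 = 11^{0} = 1.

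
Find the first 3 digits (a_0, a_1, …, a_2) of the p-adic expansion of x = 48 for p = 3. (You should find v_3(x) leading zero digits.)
(a_0, …, a_2) = (0, 1, 2)

v_3(48) = 1, so a_0 = ... = a_0 = 0. Factor out: x = 3^1 · u with u = 16 a unit in ℤ_3. Expand u iteratively via a_{v+i} = u_i mod 3, u_{i+1} = (u_i − a_{v+i})/3:
  u_0 = 16;  a_1 = 1;  u_1 = (u_0 − 1)/3 = 5
  u_1 = 5;  a_2 = 2;  u_2 = (u_1 − 2)/3 = 1
Digits: (0, 1, 2).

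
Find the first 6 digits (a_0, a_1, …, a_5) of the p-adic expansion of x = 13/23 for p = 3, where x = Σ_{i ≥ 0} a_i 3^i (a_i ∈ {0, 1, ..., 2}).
(a_0, …, a_5) = (2, 2, 1, 2, 2, 1)

v_3(13/23) = 0 (numerator and denominator both coprime to 3), so x ∈ ℤ_3^×. Compute digits iteratively via a_i = x_i mod 3, x_{i+1} = (x_i − a_i)/3, with x_0 = x:
  x_0 = 13/23;  a_0 = 2;  x_1 = (x_0 − 2)/3 = -11/23
  x_1 = -11/23;  a_1 = 2;  x_2 = (x_1 − 2)/3 = -19/23
  x_2 = -19/23;  a_2 = 1;  x_3 = (x_2 − 1)/3 = -14/23
  x_3 = -14/23;  a_3 = 2;  x_4 = (x_3 − 2)/3 = -20/23
  x_4 = -20/23;  a_4 = 2;  x_5 = (x_4 − 2)/3 = -22/23
  x_5 = -22/23;  a_5 = 1;  x_6 = (x_5 − 1)/3 = -15/23
Digits: (2, 2, 1, 2, 2, 1).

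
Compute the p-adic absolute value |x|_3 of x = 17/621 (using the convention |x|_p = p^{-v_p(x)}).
|17/621|_3 = 27

Step 1 — compute v_3(x) by factoring powers of 3 out of the numerator and denominator: v_3(17/621) = -3. Step 2 — apply |x|_p = p^{-v_p(x)} = 3^{3} = 27.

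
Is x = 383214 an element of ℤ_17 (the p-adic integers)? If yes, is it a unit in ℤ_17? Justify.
x ∈ ℤ_17 but not a unit; v_17(x) = 3 > 0

ℤ_17 = {x ∈ ℚ_17 : v_17(x) ≥ 0} and ℤ_17^× = {x ∈ ℤ_17 : v_17(x) = 0}. Here v_17(383214) = v_17(num) − v_17(den) = 3; compare against these criteria.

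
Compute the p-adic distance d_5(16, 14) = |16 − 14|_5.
d_5(16, 14) = 1

Step 1 — x − y = 16 − 14 = 2. Step 2 — v_5(2) = 0 (factor: 2 = (5^0 · 2); the sign does not affect v_p). Step 3 — |x − y|_5 = 5^{0} = 1.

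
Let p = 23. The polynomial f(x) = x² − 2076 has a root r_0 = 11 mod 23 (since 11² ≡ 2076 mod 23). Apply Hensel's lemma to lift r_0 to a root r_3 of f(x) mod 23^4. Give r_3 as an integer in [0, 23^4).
r_3 = 3346 (mod 279841)

Hensel's recurrence: r_{i+1} = r_i − f(r_i)·(f′(r_i))^{-1} mod 23^{i+2}, with f′(x) = 2x. Iterate:
  r_0 = 11 (mod 23)
  r_1 = 172 (mod 529)
  r_2 = 3346 (mod 12167)
  r_3 = 3346 (mod 279841)
Final: r_3 = 3346, and one checks f(r_3) ≡ 0 mod 23^4.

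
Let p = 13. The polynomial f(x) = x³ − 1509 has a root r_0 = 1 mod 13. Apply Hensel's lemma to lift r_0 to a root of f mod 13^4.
r_3 = 13911 (mod 28561)

Hensel: r_{i+1} = r_i − f(r_i)/f′(r_i) mod 13^{i+2}, where f′(x) = 3x². Iterate:
  r_0 = 1 (mod 13)
  r_1 = 53 (mod 169)
  r_2 = 729 (mod 2197)
  r_3 = 13911 (mod 28561)
Final: r = 13911 with f(r) ≡ 0 mod 13^4.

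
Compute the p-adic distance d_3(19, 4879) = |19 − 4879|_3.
d_3(19, 4879) = 1/243

Step 1 — x − y = 19 − 4879 = -4860. Step 2 — v_3(-4860) = 5 (factor: -4860 = −(3^5 · 20); the sign does not affect v_p). Step 3 — |x − y|_3 = 3^{-5} = 1/243.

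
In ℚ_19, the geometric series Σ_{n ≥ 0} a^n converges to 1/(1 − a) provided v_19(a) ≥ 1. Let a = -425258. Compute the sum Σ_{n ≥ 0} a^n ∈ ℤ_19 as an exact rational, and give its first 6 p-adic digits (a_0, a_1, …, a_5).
Σ a^n = 1/(1 − a) = 1/425259;  first 6 digits = (1, 0, 0, 14, 15, 18)

v_19(a) = 3 ≥ 1, so the series converges in ℤ_19 to 1/(1 − a) = 1/(1 − (-425258)) = 1/425259. Expand this rational in ℤ_19: compute digits iteratively via d_i = x_i mod 19, x_{i+1} = (x_i − d_i)/19. The first 6 digits are (1, 0, 0, 14, 15, 18).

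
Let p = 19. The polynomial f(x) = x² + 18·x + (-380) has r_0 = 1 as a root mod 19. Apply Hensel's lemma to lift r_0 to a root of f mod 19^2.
r_1 = 1 (mod 361)

Hensel: r_{i+1} = r_i − f(r_i)·(f′(r_i))^{-1} mod 19^{i+2}, f′(x) = 2x + 18. Iterate:
  r_0 = 1 (mod 19)
  r_1 = 1 (mod 361)
Final: r = 1 satisfies f(r) ≡ 0 mod 19^2.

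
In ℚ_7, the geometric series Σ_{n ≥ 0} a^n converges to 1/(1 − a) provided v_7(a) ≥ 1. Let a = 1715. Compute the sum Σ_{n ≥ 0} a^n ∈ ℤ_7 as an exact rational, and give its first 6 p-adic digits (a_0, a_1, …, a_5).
Σ a^n = 1/(1 − a) = -1/1714;  first 6 digits = (1, 0, 0, 5, 0, 0)

v_7(a) = 3 ≥ 1, so the series converges in ℤ_7 to 1/(1 − a) = 1/(1 − 1715) = -1/1714. Expand this rational in ℤ_7: compute digits iteratively via d_i = x_i mod 7, x_{i+1} = (x_i − d_i)/7. The first 6 digits are (1, 0, 0, 5, 0, 0).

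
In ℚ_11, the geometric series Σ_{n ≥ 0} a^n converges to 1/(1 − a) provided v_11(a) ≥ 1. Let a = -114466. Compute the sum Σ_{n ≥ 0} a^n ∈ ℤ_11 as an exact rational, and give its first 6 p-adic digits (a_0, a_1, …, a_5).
Σ a^n = 1/(1 − a) = 1/114467;  first 6 digits = (1, 0, 0, 2, 3, 10)

v_11(a) = 3 ≥ 1, so the series converges in ℤ_11 to 1/(1 − a) = 1/(1 − (-114466)) = 1/114467. Expand this rational in ℤ_11: compute digits iteratively via d_i = x_i mod 11, x_{i+1} = (x_i − d_i)/11. The first 6 digits are (1, 0, 0, 2, 3, 10).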